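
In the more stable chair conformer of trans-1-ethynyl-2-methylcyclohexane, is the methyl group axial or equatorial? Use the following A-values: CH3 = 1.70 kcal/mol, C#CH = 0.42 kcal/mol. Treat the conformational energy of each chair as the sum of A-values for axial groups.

C1 and C2 have opposite parity, so for the trans isomer the two substituents are e,e in one chair and a,a in the other.
Chair I (methyl axial, ethynyl axial): E = 2.12 kcal/mol.
Chair II (methyl equatorial, ethynyl equatorial): E = 0.00 kcal/mol.
Chair II is the more stable (lower-energy) conformer, and in that chair the methyl group is equatorial.

equatorial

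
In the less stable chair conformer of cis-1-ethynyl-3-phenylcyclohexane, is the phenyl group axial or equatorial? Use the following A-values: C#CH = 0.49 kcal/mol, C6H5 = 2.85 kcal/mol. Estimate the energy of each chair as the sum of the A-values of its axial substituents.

axial

C1 and C3 have the same parity, so for the cis isomer the two substituents are e,e in one chair and a,a in the other.
Chair I (ethynyl axial, phenyl axial): E = 3.34 kcal/mol.
Chair II (ethynyl equatorial, phenyl equatorial): E = 0.00 kcal/mol.
Chair I is the less stable (higher-energy) conformer, and in that chair the phenyl group is axial.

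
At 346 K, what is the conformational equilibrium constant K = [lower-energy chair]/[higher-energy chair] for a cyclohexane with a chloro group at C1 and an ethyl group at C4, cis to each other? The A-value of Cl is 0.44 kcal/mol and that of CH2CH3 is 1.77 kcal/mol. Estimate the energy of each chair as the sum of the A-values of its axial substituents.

C1 and C4 have opposite parity, so for the cis isomer the two substituents are one axial and one equatorial in each chair.
Chair I (chloro axial, ethyl equatorial): E = 0.44 kcal/mol; chair II (chloro equatorial, ethyl axial): E = 1.77 kcal/mol.
ΔG = 1.33 kcal/mol between the two chairs.
K = exp(ΔG/RT) with R = 1.987×10⁻³ kcal mol⁻¹ K⁻¹ and T = 346 K gives K ≈ 6.92.

K ≈ 6.92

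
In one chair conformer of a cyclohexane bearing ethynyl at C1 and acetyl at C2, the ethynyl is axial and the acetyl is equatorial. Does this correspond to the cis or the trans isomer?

cis

C1 and C2 have opposite parity, so their axial bonds point in opposite directions.
With opposite-parity carbons, two substituents on the same face are one axial and one equatorial; opposite faces give both axial or both equatorial.
Here the groups are axial/equatorial → same face → cis.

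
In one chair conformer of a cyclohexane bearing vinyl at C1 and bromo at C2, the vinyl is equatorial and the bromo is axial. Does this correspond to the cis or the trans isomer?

C1 and C2 have opposite parity, so their axial bonds point in opposite directions.
With opposite-parity carbons, two substituents on the same face are one axial and one equatorial; opposite faces give both axial or both equatorial.
Here the groups are equatorial/axial → same face → cis.

cis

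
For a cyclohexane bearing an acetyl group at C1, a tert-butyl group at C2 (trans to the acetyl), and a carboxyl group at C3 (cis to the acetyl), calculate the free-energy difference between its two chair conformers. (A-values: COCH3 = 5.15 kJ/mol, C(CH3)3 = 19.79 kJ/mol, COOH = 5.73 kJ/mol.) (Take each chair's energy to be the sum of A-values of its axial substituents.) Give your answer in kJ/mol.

Chair I (acetyl axial, tert-butyl axial, carboxyl axial): E = 30.67 kJ/mol.
Chair II (acetyl equatorial, tert-butyl equatorial, carboxyl equatorial): E = 0.00 kJ/mol.
ΔE = 30.67 − 0.00 = 30.67 kJ/mol; chair II is more stable.

30.67 kJ/mol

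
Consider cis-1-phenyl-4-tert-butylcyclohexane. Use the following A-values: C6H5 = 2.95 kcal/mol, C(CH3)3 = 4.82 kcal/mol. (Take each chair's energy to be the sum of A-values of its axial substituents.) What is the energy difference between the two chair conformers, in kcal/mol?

1.87 kcal/mol

C1 and C4 have opposite parity, so for the cis isomer the two substituents are one axial and one equatorial in each chair.
Chair I (phenyl axial, tert-butyl equatorial): E = 2.95 kcal/mol.
Chair II (phenyl equatorial, tert-butyl axial): E = 4.82 kcal/mol.
ΔE = 4.82 − 2.95 = 1.87 kcal/mol; chair I is more stable.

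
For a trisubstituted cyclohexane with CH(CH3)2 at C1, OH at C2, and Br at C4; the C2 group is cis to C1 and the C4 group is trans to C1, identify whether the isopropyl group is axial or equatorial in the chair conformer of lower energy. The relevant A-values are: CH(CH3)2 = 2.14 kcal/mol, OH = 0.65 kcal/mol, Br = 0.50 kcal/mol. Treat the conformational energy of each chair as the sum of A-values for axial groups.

equatorial

Chair I (isopropyl axial, hydroxyl equatorial, bromo axial): E = 2.64 kcal/mol.
Chair II (isopropyl equatorial, hydroxyl axial, bromo equatorial): E = 0.65 kcal/mol.
Chair II is the more stable (lower-energy) conformer, and in that chair the isopropyl group is equatorial.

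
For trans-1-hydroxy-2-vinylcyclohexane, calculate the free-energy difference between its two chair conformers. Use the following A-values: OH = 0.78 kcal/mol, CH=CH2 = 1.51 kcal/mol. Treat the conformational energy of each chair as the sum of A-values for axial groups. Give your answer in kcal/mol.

C1 and C2 have opposite parity, so for the trans isomer the two substituents are e,e in one chair and a,a in the other.
Chair I (hydroxyl axial, vinyl axial): E = 2.29 kcal/mol.
Chair II (hydroxyl equatorial, vinyl equatorial): E = 0.00 kcal/mol.
ΔE = 2.29 − 0.00 = 2.29 kcal/mol; chair II is more stable.

2.29 kcal/mol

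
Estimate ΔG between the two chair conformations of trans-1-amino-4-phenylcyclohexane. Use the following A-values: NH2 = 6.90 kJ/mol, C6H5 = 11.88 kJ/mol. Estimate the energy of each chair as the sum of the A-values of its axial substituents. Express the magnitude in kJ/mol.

18.78 kJ/mol

C1 and C4 have opposite parity, so for the trans isomer the two substituents are e,e in one chair and a,a in the other.
Chair I (amino axial, phenyl axial): E = 18.78 kJ/mol.
Chair II (amino equatorial, phenyl equatorial): E = 0.00 kJ/mol.
ΔE = 18.78 − 0.00 = 18.78 kJ/mol; chair II is more stable.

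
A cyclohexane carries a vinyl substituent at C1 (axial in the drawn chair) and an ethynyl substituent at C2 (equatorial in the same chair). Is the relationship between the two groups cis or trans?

cis

C1 and C2 have opposite parity, so their axial bonds point in opposite directions.
With opposite-parity carbons, two substituents on the same face are one axial and one equatorial; opposite faces give both axial or both equatorial.
Here the groups are axial/equatorial → same face → cis.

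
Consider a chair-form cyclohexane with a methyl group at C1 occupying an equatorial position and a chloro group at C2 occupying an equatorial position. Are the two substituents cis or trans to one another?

C1 and C2 have opposite parity, so their axial bonds point in opposite directions.
With opposite-parity carbons, two substituents on the same face are one axial and one equatorial; opposite faces give both axial or both equatorial.
Here the groups are equatorial/equatorial → opposite face → trans.

trans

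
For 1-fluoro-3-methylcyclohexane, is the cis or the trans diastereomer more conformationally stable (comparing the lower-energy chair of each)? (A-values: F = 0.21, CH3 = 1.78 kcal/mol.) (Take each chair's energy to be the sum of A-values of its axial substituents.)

At 1,3 positions (parity same): cis → (e,e or a,a); trans → (a,e or e,a).
Best chair for cis: E = 0.00 kcal/mol; best chair for trans: E = 0.21 kcal/mol.
The cis isomer is lower by 0.21 kcal/mol.

cis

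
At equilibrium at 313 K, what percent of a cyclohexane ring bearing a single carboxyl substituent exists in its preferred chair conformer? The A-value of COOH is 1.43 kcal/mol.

90.9%

One chair has the carboxyl group axial (E = 1.43 kcal/mol) and the other has it equatorial (E = 0).
ΔG = 1.43 kcal/mol between the two chairs.
K = exp(ΔG/RT) with R = 1.987×10⁻³ kcal mol⁻¹ K⁻¹ and T = 313 K gives K ≈ 9.97.
Fraction in the lower-energy chair = K/(K+1) = 90.9%.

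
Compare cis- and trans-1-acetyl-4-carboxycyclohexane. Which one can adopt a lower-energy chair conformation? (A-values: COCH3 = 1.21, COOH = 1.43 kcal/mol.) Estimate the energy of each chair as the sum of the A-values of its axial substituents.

At 1,4 positions (parity opposite): cis → (a,e or e,a); trans → (e,e or a,a).
Best chair for cis: E = 1.21 kcal/mol; best chair for trans: E = 0.00 kcal/mol.
The trans isomer is lower by 1.21 kcal/mol.

trans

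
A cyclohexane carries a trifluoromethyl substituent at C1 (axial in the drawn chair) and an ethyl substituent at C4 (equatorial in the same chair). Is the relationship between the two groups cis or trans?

C1 and C4 have opposite parity, so their axial bonds point in opposite directions.
With opposite-parity carbons, two substituents on the same face are one axial and one equatorial; opposite faces give both axial or both equatorial.
Here the groups are axial/equatorial → same face → cis.

cis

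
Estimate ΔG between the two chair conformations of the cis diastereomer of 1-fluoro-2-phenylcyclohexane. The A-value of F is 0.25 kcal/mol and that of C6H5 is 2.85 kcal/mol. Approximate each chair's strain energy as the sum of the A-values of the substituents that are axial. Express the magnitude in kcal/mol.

2.60 kcal/mol

C1 and C2 have opposite parity, so for the cis isomer the two substituents are one axial and one equatorial in each chair.
Chair I (fluoro axial, phenyl equatorial): E = 0.25 kcal/mol.
Chair II (fluoro equatorial, phenyl axial): E = 2.85 kcal/mol.
ΔE = 2.85 − 0.25 = 2.60 kcal/mol; chair I is more stable.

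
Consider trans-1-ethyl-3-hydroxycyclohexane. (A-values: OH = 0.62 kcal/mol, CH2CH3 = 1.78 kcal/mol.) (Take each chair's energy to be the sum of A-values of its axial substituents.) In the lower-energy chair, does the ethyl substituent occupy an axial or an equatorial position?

C1 and C3 have the same parity, so for the trans isomer the two substituents are one axial and one equatorial in each chair.
Chair I (hydroxyl axial, ethyl equatorial): E = 0.62 kcal/mol.
Chair II (hydroxyl equatorial, ethyl axial): E = 1.78 kcal/mol.
Chair I is the more stable (lower-energy) conformer, and in that chair the ethyl group is equatorial.

equatorial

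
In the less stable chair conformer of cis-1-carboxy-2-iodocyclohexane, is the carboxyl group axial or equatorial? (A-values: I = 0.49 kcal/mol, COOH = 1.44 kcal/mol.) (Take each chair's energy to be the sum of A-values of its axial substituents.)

axial

C1 and C2 have opposite parity, so for the cis isomer the two substituents are one axial and one equatorial in each chair.
Chair I (iodo axial, carboxyl equatorial): E = 0.49 kcal/mol.
Chair II (iodo equatorial, carboxyl axial): E = 1.44 kcal/mol.
Chair II is the less stable (higher-energy) conformer, and in that chair the carboxyl group is axial.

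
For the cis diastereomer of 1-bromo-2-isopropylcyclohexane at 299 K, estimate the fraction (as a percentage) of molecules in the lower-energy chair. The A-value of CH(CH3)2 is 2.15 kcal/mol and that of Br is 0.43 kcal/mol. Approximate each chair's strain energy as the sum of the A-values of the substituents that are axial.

C1 and C2 have opposite parity, so for the cis isomer the two substituents are one axial and one equatorial in each chair.
Chair I (isopropyl axial, bromo equatorial): E = 2.15 kcal/mol; chair II (isopropyl equatorial, bromo axial): E = 0.43 kcal/mol.
ΔG = 1.72 kcal/mol between the two chairs.
K = exp(ΔG/RT) with R = 1.987×10⁻³ kcal mol⁻¹ K⁻¹ and T = 299 K gives K ≈ 18.1.
Fraction in the lower-energy chair = K/(K+1) = 94.8%.

94.8%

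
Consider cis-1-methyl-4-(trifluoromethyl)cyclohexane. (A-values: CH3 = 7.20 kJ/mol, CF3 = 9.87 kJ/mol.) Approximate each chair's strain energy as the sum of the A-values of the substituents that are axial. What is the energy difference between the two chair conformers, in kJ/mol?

C1 and C4 have opposite parity, so for the cis isomer the two substituents are one axial and one equatorial in each chair.
Chair I (methyl axial, trifluoromethyl equatorial): E = 7.20 kJ/mol.
Chair II (methyl equatorial, trifluoromethyl axial): E = 9.87 kJ/mol.
ΔE = 9.87 − 7.20 = 2.67 kJ/mol; chair I is more stable.

2.67 kJ/mol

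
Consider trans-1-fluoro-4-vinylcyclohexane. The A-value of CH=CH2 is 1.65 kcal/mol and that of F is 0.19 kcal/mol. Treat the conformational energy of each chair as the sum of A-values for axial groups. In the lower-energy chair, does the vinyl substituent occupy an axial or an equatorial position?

C1 and C4 have opposite parity, so for the trans isomer the two substituents are e,e in one chair and a,a in the other.
Chair I (vinyl axial, fluoro axial): E = 1.84 kcal/mol.
Chair II (vinyl equatorial, fluoro equatorial): E = 0.00 kcal/mol.
Chair II is the more stable (lower-energy) conformer, and in that chair the vinyl group is equatorial.

equatorial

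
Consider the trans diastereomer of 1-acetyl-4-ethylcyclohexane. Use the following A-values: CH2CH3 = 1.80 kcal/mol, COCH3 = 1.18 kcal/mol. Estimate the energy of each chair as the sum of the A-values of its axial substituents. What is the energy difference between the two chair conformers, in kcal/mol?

2.98 kcal/mol

C1 and C4 have opposite parity, so for the trans isomer the two substituents are e,e in one chair and a,a in the other.
Chair I (ethyl axial, acetyl axial): E = 2.98 kcal/mol.
Chair II (ethyl equatorial, acetyl equatorial): E = 0.00 kcal/mol.
ΔE = 2.98 − 0.00 = 2.98 kcal/mol; chair II is more stable.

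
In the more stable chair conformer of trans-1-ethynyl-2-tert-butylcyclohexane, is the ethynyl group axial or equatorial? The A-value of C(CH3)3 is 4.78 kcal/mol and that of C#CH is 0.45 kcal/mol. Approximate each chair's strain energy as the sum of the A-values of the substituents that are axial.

C1 and C2 have opposite parity, so for the trans isomer the two substituents are e,e in one chair and a,a in the other.
Chair I (tert-butyl axial, ethynyl axial): E = 5.23 kcal/mol.
Chair II (tert-butyl equatorial, ethynyl equatorial): E = 0.00 kcal/mol.
Chair II is the more stable (lower-energy) conformer, and in that chair the ethynyl group is equatorial.

equatorial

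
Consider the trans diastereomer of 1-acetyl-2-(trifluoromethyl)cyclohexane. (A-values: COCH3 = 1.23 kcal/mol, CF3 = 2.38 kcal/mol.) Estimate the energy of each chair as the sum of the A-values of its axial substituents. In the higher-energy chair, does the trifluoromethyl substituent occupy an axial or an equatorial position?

C1 and C2 have opposite parity, so for the trans isomer the two substituents are e,e in one chair and a,a in the other.
Chair I (acetyl axial, trifluoromethyl axial): E = 3.61 kcal/mol.
Chair II (acetyl equatorial, trifluoromethyl equatorial): E = 0.00 kcal/mol.
Chair I is the less stable (higher-energy) conformer, and in that chair the trifluoromethyl group is axial.

axial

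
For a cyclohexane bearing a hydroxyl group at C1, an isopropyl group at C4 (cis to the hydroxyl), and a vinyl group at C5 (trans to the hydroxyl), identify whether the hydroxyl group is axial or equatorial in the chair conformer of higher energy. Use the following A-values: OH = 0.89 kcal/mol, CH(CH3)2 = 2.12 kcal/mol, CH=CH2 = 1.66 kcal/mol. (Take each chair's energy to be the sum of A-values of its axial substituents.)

Chair I (hydroxyl axial, isopropyl equatorial, vinyl equatorial): E = 0.89 kcal/mol.
Chair II (hydroxyl equatorial, isopropyl axial, vinyl axial): E = 3.78 kcal/mol.
Chair II is the less stable (higher-energy) conformer, and in that chair the hydroxyl group is equatorial.

equatorial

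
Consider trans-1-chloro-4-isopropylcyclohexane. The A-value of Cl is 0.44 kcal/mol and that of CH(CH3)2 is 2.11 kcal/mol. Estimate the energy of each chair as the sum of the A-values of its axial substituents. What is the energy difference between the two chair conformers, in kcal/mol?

C1 and C4 have opposite parity, so for the trans isomer the two substituents are e,e in one chair and a,a in the other.
Chair I (chloro axial, isopropyl axial): E = 2.55 kcal/mol.
Chair II (chloro equatorial, isopropyl equatorial): E = 0.00 kcal/mol.
ΔE = 2.55 − 0.00 = 2.55 kcal/mol; chair II is more stable.

2.55 kcal/mol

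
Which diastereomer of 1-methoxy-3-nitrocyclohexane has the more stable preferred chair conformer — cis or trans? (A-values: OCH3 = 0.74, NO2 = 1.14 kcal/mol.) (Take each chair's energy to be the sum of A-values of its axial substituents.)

cis

At 1,3 positions (parity same): cis → (e,e or a,a); trans → (a,e or e,a).
Best chair for cis: E = 0.00 kcal/mol; best chair for trans: E = 0.74 kcal/mol.
The cis isomer is lower by 0.74 kcal/mol.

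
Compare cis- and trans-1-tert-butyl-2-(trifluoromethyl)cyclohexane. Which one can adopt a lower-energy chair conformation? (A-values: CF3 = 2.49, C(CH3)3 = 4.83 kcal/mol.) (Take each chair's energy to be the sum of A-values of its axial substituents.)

trans

At 1,2 positions (parity opposite): cis → (a,e or e,a); trans → (e,e or a,a).
Best chair for cis: E = 2.49 kcal/mol; best chair for trans: E = 0.00 kcal/mol.
The trans isomer is lower by 2.49 kcal/mol.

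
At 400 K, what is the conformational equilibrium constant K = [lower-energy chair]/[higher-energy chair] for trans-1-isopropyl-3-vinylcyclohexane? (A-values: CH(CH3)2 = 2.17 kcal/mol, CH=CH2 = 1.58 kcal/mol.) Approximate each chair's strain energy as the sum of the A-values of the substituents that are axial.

C1 and C3 have the same parity, so for the trans isomer the two substituents are one axial and one equatorial in each chair.
Chair I (isopropyl axial, vinyl equatorial): E = 2.17 kcal/mol; chair II (isopropyl equatorial, vinyl axial): E = 1.58 kcal/mol.
ΔG = 0.59 kcal/mol between the two chairs.
K = exp(ΔG/RT) with R = 1.987×10⁻³ kcal mol⁻¹ K⁻¹ and T = 400 K gives K ≈ 2.1.

K ≈ 2.10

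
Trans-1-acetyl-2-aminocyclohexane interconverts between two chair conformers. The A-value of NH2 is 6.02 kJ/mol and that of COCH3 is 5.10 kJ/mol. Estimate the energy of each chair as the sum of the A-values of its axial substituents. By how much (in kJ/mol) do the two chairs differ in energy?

11.12 kJ/mol

C1 and C2 have opposite parity, so for the trans isomer the two substituents are e,e in one chair and a,a in the other.
Chair I (amino axial, acetyl axial): E = 11.12 kJ/mol.
Chair II (amino equatorial, acetyl equatorial): E = 0.00 kJ/mol.
ΔE = 11.12 − 0.00 = 11.12 kJ/mol; chair II is more stable.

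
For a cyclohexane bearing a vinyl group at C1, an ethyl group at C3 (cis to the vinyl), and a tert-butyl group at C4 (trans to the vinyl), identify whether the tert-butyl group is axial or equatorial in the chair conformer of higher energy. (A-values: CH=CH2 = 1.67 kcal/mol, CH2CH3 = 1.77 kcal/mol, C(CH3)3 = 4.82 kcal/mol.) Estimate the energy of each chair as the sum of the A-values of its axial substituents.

Chair I (vinyl axial, ethyl axial, tert-butyl axial): E = 8.26 kcal/mol.
Chair II (vinyl equatorial, ethyl equatorial, tert-butyl equatorial): E = 0.00 kcal/mol.
Chair I is the less stable (higher-energy) conformer, and in that chair the tert-butyl group is axial.

axial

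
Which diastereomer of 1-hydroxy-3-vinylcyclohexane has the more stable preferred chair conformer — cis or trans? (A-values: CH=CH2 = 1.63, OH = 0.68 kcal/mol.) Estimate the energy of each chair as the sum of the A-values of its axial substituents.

At 1,3 positions (parity same): cis → (e,e or a,a); trans → (a,e or e,a).
Best chair for cis: E = 0.00 kcal/mol; best chair for trans: E = 0.68 kcal/mol.
The cis isomer is lower by 0.68 kcal/mol.

cis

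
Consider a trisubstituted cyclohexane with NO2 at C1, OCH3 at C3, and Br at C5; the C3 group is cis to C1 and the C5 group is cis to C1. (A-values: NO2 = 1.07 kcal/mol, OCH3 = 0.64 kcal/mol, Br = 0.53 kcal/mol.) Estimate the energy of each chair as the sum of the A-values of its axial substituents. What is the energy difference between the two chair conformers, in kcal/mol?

2.24 kcal/mol

Chair I (nitro axial, methoxy axial, bromo axial): E = 2.24 kcal/mol.
Chair II (nitro equatorial, methoxy equatorial, bromo equatorial): E = 0.00 kcal/mol.
ΔE = 2.24 − 0.00 = 2.24 kcal/mol; chair II is more stable.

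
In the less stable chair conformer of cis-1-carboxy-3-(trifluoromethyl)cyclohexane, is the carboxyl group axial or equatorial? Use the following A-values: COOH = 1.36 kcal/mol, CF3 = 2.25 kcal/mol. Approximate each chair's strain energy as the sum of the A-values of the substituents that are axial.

C1 and C3 have the same parity, so for the cis isomer the two substituents are e,e in one chair and a,a in the other.
Chair I (carboxyl axial, trifluoromethyl axial): E = 3.61 kcal/mol.
Chair II (carboxyl equatorial, trifluoromethyl equatorial): E = 0.00 kcal/mol.
Chair I is the less stable (higher-energy) conformer, and in that chair the carboxyl group is axial.

axial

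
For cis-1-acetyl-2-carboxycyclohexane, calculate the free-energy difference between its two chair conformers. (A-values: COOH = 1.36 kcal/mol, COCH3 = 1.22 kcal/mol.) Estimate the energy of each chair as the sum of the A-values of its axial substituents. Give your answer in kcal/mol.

C1 and C2 have opposite parity, so for the cis isomer the two substituents are one axial and one equatorial in each chair.
Chair I (carboxyl axial, acetyl equatorial): E = 1.36 kcal/mol.
Chair II (carboxyl equatorial, acetyl axial): E = 1.22 kcal/mol.
ΔE = 1.36 − 1.22 = 0.14 kcal/mol; chair II is more stable.

0.14 kcal/mol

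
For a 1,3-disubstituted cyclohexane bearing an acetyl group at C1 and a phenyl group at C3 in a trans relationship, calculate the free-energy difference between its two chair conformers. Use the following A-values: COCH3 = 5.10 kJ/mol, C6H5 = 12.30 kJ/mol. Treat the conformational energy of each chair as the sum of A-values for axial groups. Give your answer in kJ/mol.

C1 and C3 have the same parity, so for the trans isomer the two substituents are one axial and one equatorial in each chair.
Chair I (acetyl axial, phenyl equatorial): E = 5.10 kJ/mol.
Chair II (acetyl equatorial, phenyl axial): E = 12.30 kJ/mol.
ΔE = 12.30 − 5.10 = 7.20 kJ/mol; chair I is more stable.

7.20 kJ/mol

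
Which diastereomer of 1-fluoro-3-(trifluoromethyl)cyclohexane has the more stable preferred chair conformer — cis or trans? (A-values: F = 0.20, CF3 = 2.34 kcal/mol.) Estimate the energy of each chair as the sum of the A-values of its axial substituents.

cis

At 1,3 positions (parity same): cis → (e,e or a,a); trans → (a,e or e,a).
Best chair for cis: E = 0.00 kcal/mol; best chair for trans: E = 0.20 kcal/mol.
The cis isomer is lower by 0.20 kcal/mol.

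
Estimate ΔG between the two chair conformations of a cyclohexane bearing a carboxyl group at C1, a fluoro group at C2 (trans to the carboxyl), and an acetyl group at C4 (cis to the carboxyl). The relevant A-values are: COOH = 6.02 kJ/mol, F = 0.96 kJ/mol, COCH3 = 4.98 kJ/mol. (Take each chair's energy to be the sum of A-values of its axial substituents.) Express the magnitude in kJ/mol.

Chair I (carboxyl axial, fluoro axial, acetyl equatorial): E = 6.98 kJ/mol.
Chair II (carboxyl equatorial, fluoro equatorial, acetyl axial): E = 4.98 kJ/mol.
ΔE = 6.98 − 4.98 = 2.00 kJ/mol; chair II is more stable.

2.00 kJ/mol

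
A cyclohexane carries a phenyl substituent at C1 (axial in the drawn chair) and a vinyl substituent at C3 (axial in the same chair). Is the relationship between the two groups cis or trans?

C1 and C3 have the same parity, so their axial bonds point in the same direction.
With same-parity carbons, two substituents on the same face are both axial or both equatorial; opposite faces give one of each.
Here the groups are axial/axial → same face → cis.

cis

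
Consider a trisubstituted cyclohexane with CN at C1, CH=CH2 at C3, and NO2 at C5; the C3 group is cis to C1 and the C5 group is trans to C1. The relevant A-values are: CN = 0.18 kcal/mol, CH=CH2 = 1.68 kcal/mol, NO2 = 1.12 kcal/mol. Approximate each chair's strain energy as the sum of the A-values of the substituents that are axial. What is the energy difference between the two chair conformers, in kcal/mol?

Chair I (cyano axial, vinyl axial, nitro equatorial): E = 1.86 kcal/mol.
Chair II (cyano equatorial, vinyl equatorial, nitro axial): E = 1.12 kcal/mol.
ΔE = 1.86 − 1.12 = 0.74 kcal/mol; chair II is more stable.

0.74 kcal/mol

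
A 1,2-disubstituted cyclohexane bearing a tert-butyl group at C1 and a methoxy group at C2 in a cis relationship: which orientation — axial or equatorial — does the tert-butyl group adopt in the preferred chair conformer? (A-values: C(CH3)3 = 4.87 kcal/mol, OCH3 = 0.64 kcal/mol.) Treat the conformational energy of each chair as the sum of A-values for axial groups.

C1 and C2 have opposite parity, so for the cis isomer the two substituents are one axial and one equatorial in each chair.
Chair I (tert-butyl axial, methoxy equatorial): E = 4.87 kcal/mol.
Chair II (tert-butyl equatorial, methoxy axial): E = 0.64 kcal/mol.
Chair II is the more stable (lower-energy) conformer, and in that chair the tert-butyl group is equatorial.

equatorial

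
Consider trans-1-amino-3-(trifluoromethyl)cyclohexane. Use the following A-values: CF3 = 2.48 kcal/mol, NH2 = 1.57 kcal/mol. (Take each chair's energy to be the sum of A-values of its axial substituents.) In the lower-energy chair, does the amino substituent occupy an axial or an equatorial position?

axial

C1 and C3 have the same parity, so for the trans isomer the two substituents are one axial and one equatorial in each chair.
Chair I (trifluoromethyl axial, amino equatorial): E = 2.48 kcal/mol.
Chair II (trifluoromethyl equatorial, amino axial): E = 1.57 kcal/mol.
Chair II is the more stable (lower-energy) conformer, and in that chair the amino group is axial.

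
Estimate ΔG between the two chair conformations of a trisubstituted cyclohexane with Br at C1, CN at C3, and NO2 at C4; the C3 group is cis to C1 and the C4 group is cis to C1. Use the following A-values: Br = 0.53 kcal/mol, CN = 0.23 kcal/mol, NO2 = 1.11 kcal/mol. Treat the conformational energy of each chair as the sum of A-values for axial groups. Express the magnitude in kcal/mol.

0.35 kcal/mol

Chair I (bromo axial, cyano axial, nitro equatorial): E = 0.76 kcal/mol.
Chair II (bromo equatorial, cyano equatorial, nitro axial): E = 1.11 kcal/mol.
ΔE = 1.11 − 0.76 = 0.35 kcal/mol; chair I is more stable.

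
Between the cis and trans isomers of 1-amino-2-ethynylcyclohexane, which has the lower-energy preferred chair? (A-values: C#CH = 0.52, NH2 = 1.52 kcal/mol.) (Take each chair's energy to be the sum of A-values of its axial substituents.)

At 1,2 positions (parity opposite): cis → (a,e or e,a); trans → (e,e or a,a).
Best chair for cis: E = 0.52 kcal/mol; best chair for trans: E = 0.00 kcal/mol.
The trans isomer is lower by 0.52 kcal/mol.

trans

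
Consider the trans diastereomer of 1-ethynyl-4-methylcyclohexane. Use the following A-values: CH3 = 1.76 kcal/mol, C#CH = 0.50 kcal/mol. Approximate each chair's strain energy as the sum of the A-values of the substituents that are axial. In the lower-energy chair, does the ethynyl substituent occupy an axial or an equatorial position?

C1 and C4 have opposite parity, so for the trans isomer the two substituents are e,e in one chair and a,a in the other.
Chair I (methyl axial, ethynyl axial): E = 2.26 kcal/mol.
Chair II (methyl equatorial, ethynyl equatorial): E = 0.00 kcal/mol.
Chair II is the more stable (lower-energy) conformer, and in that chair the ethynyl group is equatorial.

equatorial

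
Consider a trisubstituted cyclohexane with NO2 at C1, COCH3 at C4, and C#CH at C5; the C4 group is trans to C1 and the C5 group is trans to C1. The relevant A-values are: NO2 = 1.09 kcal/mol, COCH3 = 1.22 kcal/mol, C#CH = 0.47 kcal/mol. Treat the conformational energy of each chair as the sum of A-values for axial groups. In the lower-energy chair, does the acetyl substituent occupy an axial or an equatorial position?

Chair I (nitro axial, acetyl axial, ethynyl equatorial): E = 2.31 kcal/mol.
Chair II (nitro equatorial, acetyl equatorial, ethynyl axial): E = 0.47 kcal/mol.
Chair II is the more stable (lower-energy) conformer, and in that chair the acetyl group is equatorial.

equatorial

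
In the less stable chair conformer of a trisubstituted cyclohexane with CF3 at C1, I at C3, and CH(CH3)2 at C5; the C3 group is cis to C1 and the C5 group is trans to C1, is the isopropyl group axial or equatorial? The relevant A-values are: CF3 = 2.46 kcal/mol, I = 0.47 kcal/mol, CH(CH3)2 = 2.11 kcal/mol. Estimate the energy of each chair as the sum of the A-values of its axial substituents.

Chair I (trifluoromethyl axial, iodo axial, isopropyl equatorial): E = 2.93 kcal/mol.
Chair II (trifluoromethyl equatorial, iodo equatorial, isopropyl axial): E = 2.11 kcal/mol.
Chair I is the less stable (higher-energy) conformer, and in that chair the isopropyl group is equatorial.

equatorial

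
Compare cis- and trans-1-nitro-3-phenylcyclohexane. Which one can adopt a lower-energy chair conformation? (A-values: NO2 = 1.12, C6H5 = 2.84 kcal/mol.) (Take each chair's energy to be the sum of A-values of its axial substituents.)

cis

At 1,3 positions (parity same): cis → (e,e or a,a); trans → (a,e or e,a).
Best chair for cis: E = 0.00 kcal/mol; best chair for trans: E = 1.12 kcal/mol.
The cis isomer is lower by 1.12 kcal/mol.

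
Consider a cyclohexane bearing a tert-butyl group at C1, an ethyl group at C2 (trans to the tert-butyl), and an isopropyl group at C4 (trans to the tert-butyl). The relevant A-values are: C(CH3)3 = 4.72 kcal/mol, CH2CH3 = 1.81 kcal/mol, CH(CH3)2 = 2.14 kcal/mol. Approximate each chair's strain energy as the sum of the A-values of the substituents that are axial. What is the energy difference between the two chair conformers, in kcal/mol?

8.67 kcal/mol

Chair I (tert-butyl axial, ethyl axial, isopropyl axial): E = 8.67 kcal/mol.
Chair II (tert-butyl equatorial, ethyl equatorial, isopropyl equatorial): E = 0.00 kcal/mol.
ΔE = 8.67 − 0.00 = 8.67 kcal/mol; chair II is more stable.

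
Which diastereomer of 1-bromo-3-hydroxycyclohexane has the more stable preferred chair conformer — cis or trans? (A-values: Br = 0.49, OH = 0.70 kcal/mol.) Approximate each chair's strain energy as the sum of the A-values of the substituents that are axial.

cis

At 1,3 positions (parity same): cis → (e,e or a,a); trans → (a,e or e,a).
Best chair for cis: E = 0.00 kcal/mol; best chair for trans: E = 0.49 kcal/mol.
The cis isomer is lower by 0.49 kcal/mol.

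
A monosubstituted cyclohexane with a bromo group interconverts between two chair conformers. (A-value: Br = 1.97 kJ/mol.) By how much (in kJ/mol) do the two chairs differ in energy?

A monosubstituted cyclohexane has one chair with the bromo group axial (E = A = 1.97 kJ/mol) and one with it equatorial (E = 0).
ΔE = 1.97 − 0 = 1.97 kJ/mol.

1.97 kJ/mol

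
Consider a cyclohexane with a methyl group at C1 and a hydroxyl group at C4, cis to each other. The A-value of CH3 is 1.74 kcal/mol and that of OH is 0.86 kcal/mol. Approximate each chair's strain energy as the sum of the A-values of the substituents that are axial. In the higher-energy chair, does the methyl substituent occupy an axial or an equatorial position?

axial

C1 and C4 have opposite parity, so for the cis isomer the two substituents are one axial and one equatorial in each chair.
Chair I (methyl axial, hydroxyl equatorial): E = 1.74 kcal/mol.
Chair II (methyl equatorial, hydroxyl axial): E = 0.86 kcal/mol.
Chair I is the less stable (higher-energy) conformer, and in that chair the methyl group is axial.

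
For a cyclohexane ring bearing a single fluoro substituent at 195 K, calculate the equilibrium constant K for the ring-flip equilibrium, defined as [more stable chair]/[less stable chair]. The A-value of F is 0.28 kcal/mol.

K ≈ 2.06

One chair has the fluoro group axial (E = 0.28 kcal/mol) and the other has it equatorial (E = 0).
ΔG = 0.28 kcal/mol between the two chairs.
K = exp(ΔG/RT) with R = 1.987×10⁻³ kcal mol⁻¹ K⁻¹ and T = 195 K gives K ≈ 2.06.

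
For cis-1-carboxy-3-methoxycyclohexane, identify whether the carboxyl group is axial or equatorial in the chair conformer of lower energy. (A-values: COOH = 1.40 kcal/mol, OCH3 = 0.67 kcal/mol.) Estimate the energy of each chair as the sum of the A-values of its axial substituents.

equatorial

C1 and C3 have the same parity, so for the cis isomer the two substituents are e,e in one chair and a,a in the other.
Chair I (carboxyl axial, methoxy axial): E = 2.07 kcal/mol.
Chair II (carboxyl equatorial, methoxy equatorial): E = 0.00 kcal/mol.
Chair II is the more stable (lower-energy) conformer, and in that chair the carboxyl group is equatorial.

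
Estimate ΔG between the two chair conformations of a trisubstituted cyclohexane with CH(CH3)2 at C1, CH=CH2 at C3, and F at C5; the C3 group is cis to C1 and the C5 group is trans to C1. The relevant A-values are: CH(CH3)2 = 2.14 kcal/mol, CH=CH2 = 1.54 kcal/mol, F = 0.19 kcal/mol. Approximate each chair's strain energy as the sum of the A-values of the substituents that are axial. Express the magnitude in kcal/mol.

Chair I (isopropyl axial, vinyl axial, fluoro equatorial): E = 3.68 kcal/mol.
Chair II (isopropyl equatorial, vinyl equatorial, fluoro axial): E = 0.19 kcal/mol.
ΔE = 3.68 − 0.19 = 3.49 kcal/mol; chair II is more stable.

3.49 kcal/mol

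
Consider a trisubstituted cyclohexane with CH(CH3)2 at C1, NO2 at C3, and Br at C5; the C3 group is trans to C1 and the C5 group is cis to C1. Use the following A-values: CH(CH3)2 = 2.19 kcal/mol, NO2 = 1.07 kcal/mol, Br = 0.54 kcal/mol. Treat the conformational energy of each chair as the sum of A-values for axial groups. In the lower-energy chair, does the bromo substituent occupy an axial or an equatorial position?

Chair I (isopropyl axial, nitro equatorial, bromo axial): E = 2.73 kcal/mol.
Chair II (isopropyl equatorial, nitro axial, bromo equatorial): E = 1.07 kcal/mol.
Chair II is the more stable (lower-energy) conformer, and in that chair the bromo group is equatorial.

equatorial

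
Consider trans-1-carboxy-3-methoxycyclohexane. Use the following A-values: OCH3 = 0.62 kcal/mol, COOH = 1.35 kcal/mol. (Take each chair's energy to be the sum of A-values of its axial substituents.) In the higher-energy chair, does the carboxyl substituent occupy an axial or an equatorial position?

C1 and C3 have the same parity, so for the trans isomer the two substituents are one axial and one equatorial in each chair.
Chair I (methoxy axial, carboxyl equatorial): E = 0.62 kcal/mol.
Chair II (methoxy equatorial, carboxyl axial): E = 1.35 kcal/mol.
Chair II is the less stable (higher-energy) conformer, and in that chair the carboxyl group is axial.

axial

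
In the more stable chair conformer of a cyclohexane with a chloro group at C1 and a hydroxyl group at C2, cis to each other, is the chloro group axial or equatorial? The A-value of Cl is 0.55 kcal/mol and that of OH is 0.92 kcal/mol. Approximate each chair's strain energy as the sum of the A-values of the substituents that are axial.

C1 and C2 have opposite parity, so for the cis isomer the two substituents are one axial and one equatorial in each chair.
Chair I (chloro axial, hydroxyl equatorial): E = 0.55 kcal/mol.
Chair II (chloro equatorial, hydroxyl axial): E = 0.92 kcal/mol.
Chair I is the more stable (lower-energy) conformer, and in that chair the chloro group is axial.

axial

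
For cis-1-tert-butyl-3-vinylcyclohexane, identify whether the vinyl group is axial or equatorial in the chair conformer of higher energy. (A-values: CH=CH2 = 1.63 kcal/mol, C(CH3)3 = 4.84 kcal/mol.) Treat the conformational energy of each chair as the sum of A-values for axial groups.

C1 and C3 have the same parity, so for the cis isomer the two substituents are e,e in one chair and a,a in the other.
Chair I (vinyl axial, tert-butyl axial): E = 6.47 kcal/mol.
Chair II (vinyl equatorial, tert-butyl equatorial): E = 0.00 kcal/mol.
Chair I is the less stable (higher-energy) conformer, and in that chair the vinyl group is axial.

axial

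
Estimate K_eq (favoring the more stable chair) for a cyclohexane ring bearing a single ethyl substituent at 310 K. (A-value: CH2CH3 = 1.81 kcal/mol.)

K ≈ 18.9

One chair has the ethyl group axial (E = 1.81 kcal/mol) and the other has it equatorial (E = 0).
ΔG = 1.81 kcal/mol between the two chairs.
K = exp(ΔG/RT) with R = 1.987×10⁻³ kcal mol⁻¹ K⁻¹ and T = 310 K gives K ≈ 18.9.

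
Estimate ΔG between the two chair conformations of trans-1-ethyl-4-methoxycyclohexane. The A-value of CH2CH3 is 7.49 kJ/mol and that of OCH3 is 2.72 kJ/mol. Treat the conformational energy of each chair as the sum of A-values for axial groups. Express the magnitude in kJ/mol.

10.21 kJ/mol

C1 and C4 have opposite parity, so for the trans isomer the two substituents are e,e in one chair and a,a in the other.
Chair I (ethyl axial, methoxy axial): E = 10.21 kJ/mol.
Chair II (ethyl equatorial, methoxy equatorial): E = 0.00 kJ/mol.
ΔE = 10.21 − 0.00 = 10.21 kJ/mol; chair II is more stable.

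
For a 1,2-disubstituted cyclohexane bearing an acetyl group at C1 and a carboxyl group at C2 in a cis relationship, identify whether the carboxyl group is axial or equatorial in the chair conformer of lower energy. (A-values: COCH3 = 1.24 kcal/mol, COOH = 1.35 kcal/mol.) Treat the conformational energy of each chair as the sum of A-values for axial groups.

C1 and C2 have opposite parity, so for the cis isomer the two substituents are one axial and one equatorial in each chair.
Chair I (acetyl axial, carboxyl equatorial): E = 1.24 kcal/mol.
Chair II (acetyl equatorial, carboxyl axial): E = 1.35 kcal/mol.
Chair I is the more stable (lower-energy) conformer, and in that chair the carboxyl group is equatorial.

equatorial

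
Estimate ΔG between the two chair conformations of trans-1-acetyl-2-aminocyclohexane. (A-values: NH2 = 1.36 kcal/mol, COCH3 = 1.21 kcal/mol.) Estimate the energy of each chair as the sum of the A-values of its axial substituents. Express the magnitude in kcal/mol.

2.57 kcal/mol

C1 and C2 have opposite parity, so for the trans isomer the two substituents are e,e in one chair and a,a in the other.
Chair I (amino axial, acetyl axial): E = 2.57 kcal/mol.
Chair II (amino equatorial, acetyl equatorial): E = 0.00 kcal/mol.
ΔE = 2.57 − 0.00 = 2.57 kcal/mol; chair II is more stable.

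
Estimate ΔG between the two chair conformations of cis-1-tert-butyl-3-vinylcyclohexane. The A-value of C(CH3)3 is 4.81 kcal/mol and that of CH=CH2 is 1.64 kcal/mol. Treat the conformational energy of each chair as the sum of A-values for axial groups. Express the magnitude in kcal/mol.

6.45 kcal/mol

C1 and C3 have the same parity, so for the cis isomer the two substituents are e,e in one chair and a,a in the other.
Chair I (tert-butyl axial, vinyl axial): E = 6.45 kcal/mol.
Chair II (tert-butyl equatorial, vinyl equatorial): E = 0.00 kcal/mol.
ΔE = 6.45 − 0.00 = 6.45 kcal/mol; chair II is more stable.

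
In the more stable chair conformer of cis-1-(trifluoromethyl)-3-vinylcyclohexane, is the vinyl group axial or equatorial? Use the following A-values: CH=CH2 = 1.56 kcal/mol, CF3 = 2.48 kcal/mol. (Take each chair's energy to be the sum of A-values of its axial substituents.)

equatorial

C1 and C3 have the same parity, so for the cis isomer the two substituents are e,e in one chair and a,a in the other.
Chair I (vinyl axial, trifluoromethyl axial): E = 4.04 kcal/mol.
Chair II (vinyl equatorial, trifluoromethyl equatorial): E = 0.00 kcal/mol.
Chair II is the more stable (lower-energy) conformer, and in that chair the vinyl group is equatorial.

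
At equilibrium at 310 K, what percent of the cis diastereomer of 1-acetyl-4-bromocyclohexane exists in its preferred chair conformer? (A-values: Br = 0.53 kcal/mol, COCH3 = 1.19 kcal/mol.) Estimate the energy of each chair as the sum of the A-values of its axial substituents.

C1 and C4 have opposite parity, so for the cis isomer the two substituents are one axial and one equatorial in each chair.
Chair I (bromo axial, acetyl equatorial): E = 0.53 kcal/mol; chair II (bromo equatorial, acetyl axial): E = 1.19 kcal/mol.
ΔG = 0.66 kcal/mol between the two chairs.
K = exp(ΔG/RT) with R = 1.987×10⁻³ kcal mol⁻¹ K⁻¹ and T = 310 K gives K ≈ 2.92.
Fraction in the lower-energy chair = K/(K+1) = 74.5%.

74.5%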